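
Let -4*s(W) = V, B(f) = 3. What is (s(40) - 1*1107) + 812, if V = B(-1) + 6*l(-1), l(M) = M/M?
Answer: -1189/4 ≈ -297.25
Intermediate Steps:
l(M) = 1
V = 9 (V = 3 + 6*1 = 3 + 6 = 9)
s(W) = -9/4 (s(W) = -¼*9 = -9/4)
(s(40) - 1*1107) + 812 = (-9/4 - 1*1107) + 812 = (-9/4 - 1107) + 812 = -4437/4 + 812 = -1189/4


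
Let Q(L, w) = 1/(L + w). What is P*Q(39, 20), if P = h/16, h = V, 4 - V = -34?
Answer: 19/472 ≈ 0.040254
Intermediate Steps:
V = 38 (V = 4 - 1*(-34) = 4 + 34 = 38)
h = 38
P = 19/8 (P = 38/16 = 38*(1/16) = 19/8 ≈ 2.3750)
P*Q(39, 20) = 19/(8*(39 + 20)) = (19/8)/59 = (19/8)*(1/59) = 19/472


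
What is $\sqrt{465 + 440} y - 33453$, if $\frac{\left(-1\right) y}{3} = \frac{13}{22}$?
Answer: $-33453 - \frac{39 \sqrt{905}}{22} \approx -33506.0$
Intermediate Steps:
$y = - \frac{39}{22}$ ($y = - 3 \cdot \frac{13}{22} = - 3 \cdot 13 \cdot \frac{1}{22} = \left(-3\right) \frac{13}{22} = - \frac{39}{22} \approx -1.7727$)
$\sqrt{465 + 440} y - 33453 = \sqrt{465 + 440} \left(- \frac{39}{22}\right) - 33453 = \sqrt{905} \left(- \frac{39}{22}\right) - 33453 = - \frac{39 \sqrt{905}}{22} - 33453 = -33453 - \frac{39 \sqrt{905}}{22}$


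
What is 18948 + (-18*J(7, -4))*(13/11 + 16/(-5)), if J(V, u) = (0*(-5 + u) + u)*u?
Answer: 1074108/55 ≈ 19529.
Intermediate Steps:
J(V, u) = u**2 (J(V, u) = (0 + u)*u = u*u = u**2)
18948 + (-18*J(7, -4))*(13/11 + 16/(-5)) = 18948 + (-18*(-4)**2)*(13/11 + 16/(-5)) = 18948 + (-18*16)*(13*(1/11) + 16*(-1/5)) = 18948 - 288*(13/11 - 16/5) = 18948 - 288*(-111/55) = 18948 + 31968/55 = 1074108/55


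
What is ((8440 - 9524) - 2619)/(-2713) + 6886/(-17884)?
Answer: 23771367/24259646 ≈ 0.97987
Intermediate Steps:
((8440 - 9524) - 2619)/(-2713) + 6886/(-17884) = (-1084 - 2619)*(-1/2713) + 6886*(-1/17884) = -3703*(-1/2713) - 3443/8942 = 3703/2713 - 3443/8942 = 23771367/24259646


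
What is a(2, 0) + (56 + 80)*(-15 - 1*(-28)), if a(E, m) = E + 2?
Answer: 1772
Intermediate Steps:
a(E, m) = 2 + E
a(2, 0) + (56 + 80)*(-15 - 1*(-28)) = (2 + 2) + (56 + 80)*(-15 - 1*(-28)) = 4 + 136*(-15 + 28) = 4 + 136*13 = 4 + 1768 = 1772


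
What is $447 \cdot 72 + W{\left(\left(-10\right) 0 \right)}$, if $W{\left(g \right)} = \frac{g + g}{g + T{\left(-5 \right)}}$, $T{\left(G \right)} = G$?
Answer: $32184$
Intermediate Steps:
$W{\left(g \right)} = \frac{2 g}{-5 + g}$ ($W{\left(g \right)} = \frac{g + g}{g - 5} = \frac{2 g}{-5 + g}$)
$447 \cdot 72 + W{\left(\left(-10\right) 0 \right)} = 447 \cdot 72 + \frac{2 \left(\left(-10\right) 0\right)}{-5 - 0} = 32184 + 2 \cdot 0 \frac{1}{-5 + 0} = 32184 + 2 \cdot 0 \frac{1}{-5} = 32184 + 2 \cdot 0 \left(- \frac{1}{5}\right) = 32184 + 0 = 32184$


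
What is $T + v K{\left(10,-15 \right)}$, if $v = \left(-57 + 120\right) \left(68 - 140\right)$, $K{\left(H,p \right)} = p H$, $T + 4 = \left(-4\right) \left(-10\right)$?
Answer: $680436$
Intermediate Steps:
$T = 36$ ($T = -4 - -40 = -4 + 40 = 36$)
$K{\left(H,p \right)} = H p$
$v = -4536$ ($v = 63 \left(-72\right) = -4536$)
$T + v K{\left(10,-15 \right)} = 36 - 4536 \cdot 10 \left(-15\right) = 36 - -680400 = 36 + 680400 = 680436$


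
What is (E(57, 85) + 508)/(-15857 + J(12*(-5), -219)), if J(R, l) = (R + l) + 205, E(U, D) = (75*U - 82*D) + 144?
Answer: 2043/15931 ≈ 0.12824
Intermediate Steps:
E(U, D) = 144 - 82*D + 75*U (E(U, D) = (-82*D + 75*U) + 144 = 144 - 82*D + 75*U)
J(R, l) = 205 + R + l
(E(57, 85) + 508)/(-15857 + J(12*(-5), -219)) = ((144 - 82*85 + 75*57) + 508)/(-15857 + (205 + 12*(-5) - 219)) = ((144 - 6970 + 4275) + 508)/(-15857 + (205 - 60 - 219)) = (-2551 + 508)/(-15857 - 74) = -2043/(-15931) = -2043*(-1/15931) = 2043/15931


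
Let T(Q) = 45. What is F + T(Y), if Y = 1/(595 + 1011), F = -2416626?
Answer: -2416581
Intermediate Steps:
Y = 1/1606 ≈ 0.00062266
F + T(Y) = -2416626 + 45 = -2416581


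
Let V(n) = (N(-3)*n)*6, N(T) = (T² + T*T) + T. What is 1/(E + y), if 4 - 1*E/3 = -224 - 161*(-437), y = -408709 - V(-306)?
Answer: -1/591556 ≈ -1.6905e-6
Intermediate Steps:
N(T) = T + 2*T² (N(T) = (T² + T²) + T = 2*T² + T = T + 2*T²)
V(n) = 90*n (V(n) = ((-3*(1 + 2*(-3)))*n)*6 = ((-3*(1 - 6))*n)*6 = ((-3*(-5))*n)*6 = (15*n)*6 = 90*n)
y = -381169 (y = -408709 - 90*(-306) = -408709 - 1*(-27540) = -408709 + 27540 = -381169)
E = -210387 (E = 12 - 3*(-224 - 161*(-437)) = 12 - 3*(-224 + 70357) = 12 - 3*70133 = 12 - 210399 = -210387)
1/(E + y) = 1/(-210387 - 381169) = 1/(-591556) = -1/591556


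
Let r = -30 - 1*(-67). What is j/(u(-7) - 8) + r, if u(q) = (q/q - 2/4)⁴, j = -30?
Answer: 5179/127 ≈ 40.780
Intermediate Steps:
r = 37 (r = -30 + 67 = 37)
u(q) = 1/16 (u(q) = (1 - 2*¼)⁴ = (1 - ½)⁴ = (½)⁴ = 1/16)
j/(u(-7) - 8) + r = -30/(1/16 - 8) + 37 = -30/(-127/16) + 37 = -16/127*(-30) + 37 = 480/127 + 37 = 5179/127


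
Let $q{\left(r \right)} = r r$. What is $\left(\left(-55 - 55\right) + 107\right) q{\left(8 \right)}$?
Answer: $-192$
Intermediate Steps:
$q{\left(r \right)} = r^{2}$
$\left(\left(-55 - 55\right) + 107\right) q{\left(8 \right)} = \left(\left(-55 - 55\right) + 107\right) 8^{2} = \left(-110 + 107\right) 64 = \left(-3\right) 64 = -192$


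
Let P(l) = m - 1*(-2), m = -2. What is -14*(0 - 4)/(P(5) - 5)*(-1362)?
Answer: 76272/5 ≈ 15254.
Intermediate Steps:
P(l) = 0 (P(l) = -2 - 1*(-2) = -2 + 2 = 0)
-14*(0 - 4)/(P(5) - 5)*(-1362) = -14*(0 - 4)/(0 - 5)*(-1362) = -(-56)/(-5)*(-1362) = -(-56)*(-1)/5*(-1362) = -14*⅘*(-1362) = -56/5*(-1362) = 76272/5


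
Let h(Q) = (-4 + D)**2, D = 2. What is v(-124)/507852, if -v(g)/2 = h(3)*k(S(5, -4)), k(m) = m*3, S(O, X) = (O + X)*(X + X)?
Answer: 16/42321 ≈ 0.00037806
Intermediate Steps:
h(Q) = 4 (h(Q) = (-4 + 2)**2 = (-2)**2 = 4)
S(O, X) = 2*X*(O + X) (S(O, X) = (O + X)*(2*X) = 2*X*(O + X))
k(m) = 3*m
v(g) = 192 (v(g) = -8*3*(2*(-4)*(5 - 4)) = -8*3*(2*(-4)*1) = -8*3*(-8) = -8*(-24) = -2*(-96) = 192)
v(-124)/507852 = 192/507852 = 192*(1/507852) = 16/42321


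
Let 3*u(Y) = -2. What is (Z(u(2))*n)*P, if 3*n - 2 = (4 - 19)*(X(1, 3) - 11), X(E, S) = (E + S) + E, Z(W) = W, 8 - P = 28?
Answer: 3680/9 ≈ 408.89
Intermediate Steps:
P = -20 (P = 8 - 1*28 = 8 - 28 = -20)
u(Y) = -2/3 (u(Y) = (1/3)*(-2) = -2/3)
X(E, S) = S + 2*E
n = 92/3 (n = 2/3 + ((4 - 19)*((3 + 2*1) - 11))/3 = 2/3 + (-15*((3 + 2) - 11))/3 = 2/3 + (-15*(5 - 11))/3 = 2/3 + (-15*(-6))/3 = 2/3 + (1/3)*90 = 2/3 + 30 = 92/3 ≈ 30.667)
(Z(u(2))*n)*P = -2/3*92/3*(-20) = -184/9*(-20) = 3680/9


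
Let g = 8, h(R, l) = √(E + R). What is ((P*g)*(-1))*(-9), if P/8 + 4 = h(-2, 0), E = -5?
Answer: -2304 + 576*I*√7 ≈ -2304.0 + 1524.0*I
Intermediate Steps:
h(R, l) = √(-5 + R)
P = -32 + 8*I*√7 (P = -32 + 8*√(-5 - 2) = -32 + 8*√(-7) = -32 + 8*(I*√7) = -32 + 8*I*√7 ≈ -32.0 + 21.166*I)
((P*g)*(-1))*(-9) = (((-32 + 8*I*√7)*8)*(-1))*(-9) = ((-256 + 64*I*√7)*(-1))*(-9) = (256 - 64*I*√7)*(-9) = -2304 + 576*I*√7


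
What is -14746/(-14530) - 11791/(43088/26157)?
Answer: -2240333175731/313034320 ≈ -7156.8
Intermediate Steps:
-14746/(-14530) - 11791/(43088/26157) = -14746*(-1/14530) - 11791/(43088*(1/26157)) = 7373/7265 - 11791/43088/26157 = 7373/7265 - 11791*26157/43088 = 7373/7265 - 308417187/43088 = -2240333175731/313034320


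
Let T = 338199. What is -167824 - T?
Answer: -506023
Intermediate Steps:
-167824 - T = -167824 - 1*338199 = -167824 - 338199 = -506023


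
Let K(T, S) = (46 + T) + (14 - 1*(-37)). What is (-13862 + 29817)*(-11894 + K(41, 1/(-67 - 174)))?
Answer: -187566980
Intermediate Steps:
K(T, S) = 97 + T (K(T, S) = (46 + T) + (14 + 37) = (46 + T) + 51 = 97 + T)
(-13862 + 29817)*(-11894 + K(41, 1/(-67 - 174))) = (-13862 + 29817)*(-11894 + (97 + 41)) = 15955*(-11894 + 138) = 15955*(-11756) = -187566980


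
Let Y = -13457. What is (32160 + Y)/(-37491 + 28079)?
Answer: -18703/9412 ≈ -1.9871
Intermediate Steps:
(32160 + Y)/(-37491 + 28079) = (32160 - 13457)/(-37491 + 28079) = 18703/(-9412) = 18703*(-1/9412) = -18703/9412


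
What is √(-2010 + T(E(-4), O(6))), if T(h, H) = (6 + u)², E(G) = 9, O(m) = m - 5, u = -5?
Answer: 7*I*√41 ≈ 44.822*I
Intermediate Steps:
O(m) = -5 + m
T(h, H) = 1 (T(h, H) = (6 - 5)² = 1² = 1)
√(-2010 + T(E(-4), O(6))) = √(-2010 + 1) = √(-2009) = 7*I*√41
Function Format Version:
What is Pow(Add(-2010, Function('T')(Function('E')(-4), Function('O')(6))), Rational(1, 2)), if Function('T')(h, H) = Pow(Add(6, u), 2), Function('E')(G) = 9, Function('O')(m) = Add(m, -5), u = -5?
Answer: Mul(7, I, Pow(41, Rational(1, 2))) ≈ Mul(44.822, I)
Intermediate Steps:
Function('O')(m) = Add(-5, m)
Function('T')(h, H) = 1 (Function('T')(h, H) = Pow(Add(6, -5), 2) = Pow(1, 2) = 1)
Pow(Add(-2010, Function('T')(Function('E')(-4), Function('O')(6))), Rational(1, 2)) = Pow(Add(-2010, 1), Rational(1, 2)) = Pow(-2009, Rational(1, 2)) = Mul(7, I, Pow(41, Rational(1, 2)))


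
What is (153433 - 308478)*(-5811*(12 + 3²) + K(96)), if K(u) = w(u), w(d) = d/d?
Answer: 18920141350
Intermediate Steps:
w(d) = 1
K(u) = 1
(153433 - 308478)*(-5811*(12 + 3²) + K(96)) = (153433 - 308478)*(-5811*(12 + 3²) + 1) = -155045*(-5811*(12 + 9) + 1) = -155045*(-5811*21 + 1) = -155045*(-122031 + 1) = -155045*(-122030) = 18920141350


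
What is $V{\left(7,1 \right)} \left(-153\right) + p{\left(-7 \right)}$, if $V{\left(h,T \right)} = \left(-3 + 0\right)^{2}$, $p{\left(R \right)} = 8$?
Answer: $-1369$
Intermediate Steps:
$V{\left(h,T \right)} = 9$ ($V{\left(h,T \right)} = \left(-3\right)^{2} = 9$)
$V{\left(7,1 \right)} \left(-153\right) + p{\left(-7 \right)} = 9 \left(-153\right) + 8 = -1377 + 8 = -1369$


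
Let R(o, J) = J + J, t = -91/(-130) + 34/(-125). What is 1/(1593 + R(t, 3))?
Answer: 1/1599 ≈ 0.00062539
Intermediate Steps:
t = 107/250 (t = -91*(-1/130) + 34*(-1/125) = 7/10 - 34/125 = 107/250 ≈ 0.42800)
R(o, J) = 2*J
1/(1593 + R(t, 3)) = 1/(1593 + 2*3) = 1/(1593 + 6) = 1/1599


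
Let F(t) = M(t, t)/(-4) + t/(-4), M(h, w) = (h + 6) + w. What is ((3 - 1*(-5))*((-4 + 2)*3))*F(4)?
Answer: 216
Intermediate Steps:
M(h, w) = 6 + h + w (M(h, w) = (6 + h) + w = 6 + h + w)
F(t) = -3/2 - 3*t/4 (F(t) = (6 + t + t)/(-4) + t/(-4) = (6 + 2*t)*(-¼) + t*(-¼) = (-3/2 - t/2) - t/4 = -3/2 - 3*t/4)
((3 - 1*(-5))*((-4 + 2)*3))*F(4) = ((3 - 1*(-5))*((-4 + 2)*3))*(-3/2 - ¾*4) = ((3 + 5)*(-2*3))*(-3/2 - 3) = (8*(-6))*(-9/2) = -48*(-9/2) = 216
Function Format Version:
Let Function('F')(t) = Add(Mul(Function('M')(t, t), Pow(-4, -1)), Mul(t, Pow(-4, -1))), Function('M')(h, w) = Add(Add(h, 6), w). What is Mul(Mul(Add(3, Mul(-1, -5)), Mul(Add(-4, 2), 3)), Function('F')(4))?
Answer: 216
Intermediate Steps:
Function('M')(h, w) = Add(6, h, w) (Function('M')(h, w) = Add(Add(6, h), w) = Add(6, h, w))
Function('F')(t) = Add(Rational(-3, 2), Mul(Rational(-3, 4), t)) (Function('F')(t) = Add(Mul(Add(6, t, t), Pow(-4, -1)), Mul(t, Pow(-4, -1))) = Add(Mul(Add(6, Mul(2, t)), Rational(-1, 4)), Mul(t, Rational(-1, 4))) = Add(Add(Rational(-3, 2), Mul(Rational(-1, 2), t)), Mul(Rational(-1, 4), t)) = Add(Rational(-3, 2), Mul(Rational(-3, 4), t)))
Mul(Mul(Add(3, Mul(-1, -5)), Mul(Add(-4, 2), 3)), Function('F')(4)) = Mul(Mul(Add(3, Mul(-1, -5)), Mul(Add(-4, 2), 3)), Add(Rational(-3, 2), Mul(Rational(-3, 4), 4))) = Mul(Mul(Add(3, 5), Mul(-2, 3)), Add(Rational(-3, 2), -3)) = Mul(Mul(8, -6), Rational(-9, 2)) = Mul(-48, Rational(-9, 2)) = 216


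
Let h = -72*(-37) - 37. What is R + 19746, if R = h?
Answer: 22373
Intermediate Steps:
h = 2627 (h = 2664 - 37 = 2627)
R = 2627
R + 19746 = 2627 + 19746 = 22373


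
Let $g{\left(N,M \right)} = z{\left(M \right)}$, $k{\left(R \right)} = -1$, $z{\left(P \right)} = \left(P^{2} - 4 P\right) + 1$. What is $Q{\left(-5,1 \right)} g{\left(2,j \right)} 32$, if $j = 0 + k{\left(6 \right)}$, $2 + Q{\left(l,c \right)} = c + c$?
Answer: $0$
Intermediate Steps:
$z{\left(P \right)} = 1 + P^{2} - 4 P$
$Q{\left(l,c \right)} = -2 + 2 c$ ($Q{\left(l,c \right)} = -2 + \left(c + c\right) = -2 + 2 c$)
$j = -1$ ($j = 0 - 1 = -1$)
$g{\left(N,M \right)} = 1 + M^{2} - 4 M$
$Q{\left(-5,1 \right)} g{\left(2,j \right)} 32 = \left(-2 + 2 \cdot 1\right) \left(1 + \left(-1\right)^{2} - -4\right) 32 = \left(-2 + 2\right) \left(1 + 1 + 4\right) 32 = 0 \cdot 6 \cdot 32 = 0 \cdot 32 = 0$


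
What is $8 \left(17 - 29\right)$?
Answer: $-96$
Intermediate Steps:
$8 \left(17 - 29\right) = 8 \left(-12\right) = -96$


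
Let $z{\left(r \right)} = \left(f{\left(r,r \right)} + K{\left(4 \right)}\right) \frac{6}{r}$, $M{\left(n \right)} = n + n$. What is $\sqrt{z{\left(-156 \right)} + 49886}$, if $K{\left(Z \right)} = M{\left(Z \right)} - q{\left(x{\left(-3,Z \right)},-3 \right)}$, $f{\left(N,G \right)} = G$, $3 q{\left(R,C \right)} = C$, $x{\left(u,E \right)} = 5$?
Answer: $\frac{\sqrt{33726758}}{26} \approx 223.36$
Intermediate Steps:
$q{\left(R,C \right)} = \frac{C}{3}$
$M{\left(n \right)} = 2 n$
$K{\left(Z \right)} = 1 + 2 Z$ ($K{\left(Z \right)} = 2 Z - \frac{1}{3} \left(-3\right) = 2 Z - -1 = 2 Z + 1 = 1 + 2 Z$)
$z{\left(r \right)} = \frac{6 \left(9 + r\right)}{r}$ ($z{\left(r \right)} = \left(r + \left(1 + 2 \cdot 4\right)\right) \frac{6}{r} = \left(r + \left(1 + 8\right)\right) \frac{6}{r} = \left(r + 9\right) \frac{6}{r} = \left(9 + r\right) \frac{6}{r} = \frac{6 \left(9 + r\right)}{r}$)
$\sqrt{z{\left(-156 \right)} + 49886} = \sqrt{\left(6 + \frac{54}{-156}\right) + 49886} = \sqrt{\left(6 + 54 \left(- \frac{1}{156}\right)\right) + 49886} = \sqrt{\left(6 - \frac{9}{26}\right) + 49886} = \sqrt{\frac{147}{26} + 49886} = \sqrt{\frac{1297183}{26}} = \frac{\sqrt{33726758}}{26}$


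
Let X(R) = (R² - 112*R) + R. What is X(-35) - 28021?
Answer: -22911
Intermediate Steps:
X(R) = R² - 111*R
X(-35) - 28021 = -35*(-111 - 35) - 28021 = -35*(-146) - 28021 = 5110 - 28021 = -22911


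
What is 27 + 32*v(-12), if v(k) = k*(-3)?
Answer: 1179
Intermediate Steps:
v(k) = -3*k
27 + 32*v(-12) = 27 + 32*(-3*(-12)) = 27 + 32*36 = 27 + 1152 = 1179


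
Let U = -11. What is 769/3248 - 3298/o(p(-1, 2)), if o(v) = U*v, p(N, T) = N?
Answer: -10703445/35728 ≈ -299.58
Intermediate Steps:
o(v) = -11*v
769/3248 - 3298/o(p(-1, 2)) = 769/3248 - 3298/((-11*(-1))) = 769*(1/3248) - 3298/11 = 769/3248 - 3298*1/11 = 769/3248 - 3298/11 = -10703445/35728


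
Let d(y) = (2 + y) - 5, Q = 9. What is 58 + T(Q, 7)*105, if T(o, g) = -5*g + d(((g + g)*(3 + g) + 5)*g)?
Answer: 102643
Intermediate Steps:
d(y) = -3 + y
T(o, g) = -3 - 5*g + g*(5 + 2*g*(3 + g)) (T(o, g) = -5*g + (-3 + ((g + g)*(3 + g) + 5)*g) = -5*g + (-3 + ((2*g)*(3 + g) + 5)*g) = -5*g + (-3 + (2*g*(3 + g) + 5)*g) = -5*g + (-3 + (5 + 2*g*(3 + g))*g) = -5*g + (-3 + g*(5 + 2*g*(3 + g))) = -3 - 5*g + g*(5 + 2*g*(3 + g)))
58 + T(Q, 7)*105 = 58 + (-3 + 2*7³ + 6*7²)*105 = 58 + (-3 + 2*343 + 6*49)*105 = 58 + (-3 + 686 + 294)*105 = 58 + 977*105 = 58 + 102585 = 102643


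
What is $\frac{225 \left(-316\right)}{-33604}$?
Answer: $\frac{17775}{8401} \approx 2.1158$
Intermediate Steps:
$\frac{225 \left(-316\right)}{-33604} = \left(-71100\right) \left(- \frac{1}{33604}\right) = \frac{17775}{8401}$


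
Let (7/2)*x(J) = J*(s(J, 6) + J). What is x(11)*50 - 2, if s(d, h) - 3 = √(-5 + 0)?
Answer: 2198 + 1100*I*√5/7 ≈ 2198.0 + 351.38*I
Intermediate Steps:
s(d, h) = 3 + I*√5 (s(d, h) = 3 + √(-5 + 0) = 3 + √(-5) = 3 + I*√5)
x(J) = 2*J*(3 + J + I*√5)/7 (x(J) = 2*(J*((3 + I*√5) + J))/7 = 2*(J*(3 + J + I*√5))/7 = 2*J*(3 + J + I*√5)/7)
x(11)*50 - 2 = ((2/7)*11*(3 + 11 + I*√5))*50 - 2 = ((2/7)*11*(14 + I*√5))*50 - 2 = (44 + 22*I*√5/7)*50 - 2 = (2200 + 1100*I*√5/7) - 2 = 2198 + 1100*I*√5/7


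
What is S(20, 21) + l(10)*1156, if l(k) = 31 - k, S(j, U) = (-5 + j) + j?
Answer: 24311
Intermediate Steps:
S(j, U) = -5 + 2*j
S(20, 21) + l(10)*1156 = (-5 + 2*20) + (31 - 1*10)*1156 = (-5 + 40) + (31 - 10)*1156 = 35 + 21*1156 = 35 + 24276 = 24311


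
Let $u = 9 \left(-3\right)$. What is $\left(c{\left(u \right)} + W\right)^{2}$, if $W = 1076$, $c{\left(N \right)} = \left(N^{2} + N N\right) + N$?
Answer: $6285049$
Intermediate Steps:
$u = -27$
$c{\left(N \right)} = N + 2 N^{2}$ ($c{\left(N \right)} = \left(N^{2} + N^{2}\right) + N = 2 N^{2} + N = N + 2 N^{2}$)
$\left(c{\left(u \right)} + W\right)^{2} = \left(- 27 \left(1 + 2 \left(-27\right)\right) + 1076\right)^{2} = \left(- 27 \left(1 - 54\right) + 1076\right)^{2} = \left(\left(-27\right) \left(-53\right) + 1076\right)^{2} = \left(1431 + 1076\right)^{2} = 2507^{2} = 6285049$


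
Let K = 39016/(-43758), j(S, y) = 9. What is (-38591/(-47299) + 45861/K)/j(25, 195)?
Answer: -6779817730379/1186340004 ≈ -5714.9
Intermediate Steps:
K = -19508/21879 (K = 39016*(-1/43758) = -19508/21879 ≈ -0.89163)
(-38591/(-47299) + 45861/K)/j(25, 195) = (-38591/(-47299) + 45861/(-19508/21879))/9 = (-38591*(-1/47299) + 45861*(-21879/19508))*(1/9) = (5513/6757 - 1003392819/19508)*(1/9) = -6779817730379/131815556*1/9 = -6779817730379/1186340004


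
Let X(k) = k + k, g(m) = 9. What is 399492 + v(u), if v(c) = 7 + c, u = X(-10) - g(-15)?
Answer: 399470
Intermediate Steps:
X(k) = 2*k
u = -29 (u = 2*(-10) - 1*9 = -20 - 9 = -29)
399492 + v(u) = 399492 + (7 - 29) = 399492 - 22 = 399470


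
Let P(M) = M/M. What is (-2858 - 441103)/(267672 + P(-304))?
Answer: -63423/38239 ≈ -1.6586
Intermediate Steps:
P(M) = 1
(-2858 - 441103)/(267672 + P(-304)) = (-2858 - 441103)/(267672 + 1) = -443961/267673 = -443961*1/267673 = -63423/38239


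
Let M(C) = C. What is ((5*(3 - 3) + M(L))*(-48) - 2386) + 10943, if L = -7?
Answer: 8893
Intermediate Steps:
((5*(3 - 3) + M(L))*(-48) - 2386) + 10943 = ((5*(3 - 3) - 7)*(-48) - 2386) + 10943 = ((5*0 - 7)*(-48) - 2386) + 10943 = ((0 - 7)*(-48) - 2386) + 10943 = (-7*(-48) - 2386) + 10943 = (336 - 2386) + 10943 = -2050 + 10943 = 8893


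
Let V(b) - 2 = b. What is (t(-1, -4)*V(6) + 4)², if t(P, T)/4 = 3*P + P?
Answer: 15376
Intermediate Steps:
V(b) = 2 + b
t(P, T) = 16*P (t(P, T) = 4*(3*P + P) = 4*(4*P) = 16*P)
(t(-1, -4)*V(6) + 4)² = ((16*(-1))*(2 + 6) + 4)² = (-16*8 + 4)² = (-128 + 4)² = (-124)² = 15376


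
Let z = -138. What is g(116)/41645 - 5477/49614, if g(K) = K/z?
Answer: -5247021499/47522025690 ≈ -0.11041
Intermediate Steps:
g(K) = -K/138 (g(K) = K/(-138) = K*(-1/138) = -K/138)
g(116)/41645 - 5477/49614 = -1/138*116/41645 - 5477/49614 = -58/69*1/41645 - 5477*1/49614 = -58/2873505 - 5477/49614 = -5247021499/47522025690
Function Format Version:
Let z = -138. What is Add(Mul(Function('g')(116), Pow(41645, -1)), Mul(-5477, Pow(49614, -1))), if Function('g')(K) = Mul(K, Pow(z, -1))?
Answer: Rational(-5247021499, 47522025690) ≈ -0.11041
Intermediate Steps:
Function('g')(K) = Mul(Rational(-1, 138), K) (Function('g')(K) = Mul(K, Pow(-138, -1)) = Mul(K, Rational(-1, 138)) = Mul(Rational(-1, 138), K))
Add(Mul(Function('g')(116), Pow(41645, -1)), Mul(-5477, Pow(49614, -1))) = Add(Mul(Mul(Rational(-1, 138), 116), Pow(41645, -1)), Mul(-5477, Pow(49614, -1))) = Add(Mul(Rational(-58, 69), Rational(1, 41645)), Mul(-5477, Rational(1, 49614))) = Add(Rational(-58, 2873505), Rational(-5477, 49614)) = Rational(-5247021499, 47522025690)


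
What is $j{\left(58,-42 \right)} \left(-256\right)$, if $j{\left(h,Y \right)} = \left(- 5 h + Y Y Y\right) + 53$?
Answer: $19027200$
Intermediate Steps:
$j{\left(h,Y \right)} = 53 + Y^{3} - 5 h$ ($j{\left(h,Y \right)} = \left(- 5 h + Y^{2} Y\right) + 53 = \left(- 5 h + Y^{3}\right) + 53 = \left(Y^{3} - 5 h\right) + 53 = 53 + Y^{3} - 5 h$)
$j{\left(58,-42 \right)} \left(-256\right) = \left(53 + \left(-42\right)^{3} - 290\right) \left(-256\right) = \left(53 - 74088 - 290\right) \left(-256\right) = \left(-74325\right) \left(-256\right) = 19027200$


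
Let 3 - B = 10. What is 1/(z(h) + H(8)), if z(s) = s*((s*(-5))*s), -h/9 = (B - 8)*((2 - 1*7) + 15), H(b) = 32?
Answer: -1/12301874968 ≈ -8.1288e-11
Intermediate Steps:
B = -7 (B = 3 - 1*10 = 3 - 10 = -7)
h = 1350 (h = -9*(-7 - 8)*((2 - 1*7) + 15) = -(-135)*((2 - 7) + 15) = -(-135)*(-5 + 15) = -(-135)*10 = -9*(-150) = 1350)
z(s) = -5*s³ (z(s) = s*((-5*s)*s) = s*(-5*s²) = -5*s³)
1/(z(h) + H(8)) = 1/(-5*1350³ + 32) = 1/(-5*2460375000 + 32) = 1/(-12301875000 + 32) = 1/(-12301874968) = -1/12301874968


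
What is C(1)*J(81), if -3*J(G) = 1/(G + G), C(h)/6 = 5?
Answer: -5/81 ≈ -0.061728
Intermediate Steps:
C(h) = 30 (C(h) = 6*5 = 30)
J(G) = -1/(6*G) (J(G) = -1/(3*(G + G)) = -1/(2*G)/3 = -1/(6*G))
C(1)*J(81) = 30*(-⅙/81) = 30*(-⅙*1/81) = 30*(-1/486) = -5/81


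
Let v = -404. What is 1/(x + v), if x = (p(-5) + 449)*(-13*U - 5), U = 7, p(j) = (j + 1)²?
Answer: -1/45044 ≈ -2.2201e-5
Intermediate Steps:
p(j) = (1 + j)²
x = -44640 (x = ((1 - 5)² + 449)*(-13*7 - 5) = ((-4)² + 449)*(-91 - 5) = (16 + 449)*(-96) = 465*(-96) = -44640)
1/(x + v) = 1/(-44640 - 404) = 1/(-45044) = -1/45044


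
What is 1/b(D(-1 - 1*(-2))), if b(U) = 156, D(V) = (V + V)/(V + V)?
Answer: 1/156 ≈ 0.0064103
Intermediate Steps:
D(V) = 1 (D(V) = (2*V)/((2*V)) = (2*V)*(1/(2*V)) = 1)
1/b(D(-1 - 1*(-2))) = 1/156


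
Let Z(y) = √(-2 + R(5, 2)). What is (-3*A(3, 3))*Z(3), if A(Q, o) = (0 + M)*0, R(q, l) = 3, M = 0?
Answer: 0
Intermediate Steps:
Z(y) = 1 (Z(y) = √(-2 + 3) = √1 = 1)
A(Q, o) = 0 (A(Q, o) = (0 + 0)*0 = 0*0 = 0)
(-3*A(3, 3))*Z(3) = -3*0*1 = 0*1 = 0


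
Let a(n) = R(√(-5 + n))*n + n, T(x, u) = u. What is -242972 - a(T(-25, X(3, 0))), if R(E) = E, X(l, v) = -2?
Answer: -242970 + 2*I*√7 ≈ -2.4297e+5 + 5.2915*I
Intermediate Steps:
a(n) = n + n*√(-5 + n) (a(n) = √(-5 + n)*n + n = n*√(-5 + n) + n = n + n*√(-5 + n))
-242972 - a(T(-25, X(3, 0))) = -242972 - (-2)*(1 + √(-5 - 2)) = -242972 - (-2)*(1 + √(-7)) = -242972 - (-2)*(1 + I*√7) = -242972 - (-2 - 2*I*√7) = -242972 + (2 + 2*I*√7) = -242970 + 2*I*√7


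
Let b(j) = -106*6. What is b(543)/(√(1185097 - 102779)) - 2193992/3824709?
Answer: -2193992/3824709 - 318*√1082318/541159 ≈ -1.1850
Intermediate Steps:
b(j) = -636
b(543)/(√(1185097 - 102779)) - 2193992/3824709 = -636/√(1185097 - 102779) - 2193992/3824709 = -636*√1082318/1082318 - 2193992*1/3824709 = -318*√1082318/541159 - 2193992/3824709 = -2193992/3824709 - 318*√1082318/541159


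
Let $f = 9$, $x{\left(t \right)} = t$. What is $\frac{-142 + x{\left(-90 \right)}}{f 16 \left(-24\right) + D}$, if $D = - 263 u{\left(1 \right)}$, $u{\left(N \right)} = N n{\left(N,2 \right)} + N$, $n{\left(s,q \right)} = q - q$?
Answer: $\frac{232}{3719} \approx 0.062382$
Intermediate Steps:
$n{\left(s,q \right)} = 0$
$u{\left(N \right)} = N$ ($u{\left(N \right)} = N 0 + N = 0 + N = N$)
$D = -263$ ($D = \left(-263\right) 1 = -263$)
$\frac{-142 + x{\left(-90 \right)}}{f 16 \left(-24\right) + D} = \frac{-142 - 90}{9 \cdot 16 \left(-24\right) - 263} = - \frac{232}{144 \left(-24\right) - 263} = - \frac{232}{-3456 - 263} = - \frac{232}{-3719} = \left(-232\right) \left(- \frac{1}{3719}\right) = \frac{232}{3719}$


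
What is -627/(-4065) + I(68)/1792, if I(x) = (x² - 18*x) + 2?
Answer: 356017/173440 ≈ 2.0527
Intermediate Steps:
I(x) = 2 + x² - 18*x
-627/(-4065) + I(68)/1792 = -627/(-4065) + (2 + 68² - 18*68)/1792 = -627*(-1/4065) + (2 + 4624 - 1224)*(1/1792) = 209/1355 + 3402*(1/1792) = 209/1355 + 243/128 = 356017/173440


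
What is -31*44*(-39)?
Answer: 53196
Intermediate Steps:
-31*44*(-39) = -1364*(-39) = 53196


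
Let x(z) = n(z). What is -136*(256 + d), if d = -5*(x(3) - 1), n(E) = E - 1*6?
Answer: -37536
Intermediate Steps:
n(E) = -6 + E (n(E) = E - 6 = -6 + E)
x(z) = -6 + z
d = 20 (d = -5*((-6 + 3) - 1) = -5*(-3 - 1) = -5*(-4) = 20)
-136*(256 + d) = -136*(256 + 20) = -136*276 = -37536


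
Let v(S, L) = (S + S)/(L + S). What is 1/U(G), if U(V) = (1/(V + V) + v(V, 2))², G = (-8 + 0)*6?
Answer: 4875264/21022225 ≈ 0.23191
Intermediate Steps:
G = -48 (G = -8*6 = -48)
v(S, L) = 2*S/(L + S) (v(S, L) = (2*S)/(L + S) = 2*S/(L + S))
U(V) = (1/(2*V) + 2*V/(2 + V))² (U(V) = (1/(V + V) + 2*V/(2 + V))² = (1/(2*V) + 2*V/(2 + V))²)
1/U(G) = 1/((¼)*(2 - 48 + 4*(-48)²)²/((-48)²*(2 - 48)²)) = 1/((¼)*(1/2304)*(2 - 48 + 4*2304)²/(-46)²) = 1/((¼)*(1/2304)*(1/2116)*(2 - 48 + 9216)²) = 1/((¼)*(1/2304)*(1/2116)*9170²) = 1/((¼)*(1/2304)*(1/2116)*84088900) = 1/(21022225/4875264) = 4875264/21022225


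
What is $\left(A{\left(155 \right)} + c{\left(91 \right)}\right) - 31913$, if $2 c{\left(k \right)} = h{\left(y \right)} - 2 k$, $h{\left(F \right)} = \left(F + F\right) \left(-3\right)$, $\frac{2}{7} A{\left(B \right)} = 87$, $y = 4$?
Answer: $- \frac{63423}{2} \approx -31712.0$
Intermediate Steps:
$A{\left(B \right)} = \frac{609}{2}$ ($A{\left(B \right)} = \frac{7}{2} \cdot 87 = \frac{609}{2}$)
$h{\left(F \right)} = - 6 F$ ($h{\left(F \right)} = 2 F \left(-3\right) = - 6 F$)
$c{\left(k \right)} = -12 - k$ ($c{\left(k \right)} = \frac{\left(-6\right) 4 - 2 k}{2} = \frac{-24 - 2 k}{2} = -12 - k$)
$\left(A{\left(155 \right)} + c{\left(91 \right)}\right) - 31913 = \left(\frac{609}{2} - 103\right) - 31913 = \frac{403}{2} - 31913 = - \frac{63423}{2}$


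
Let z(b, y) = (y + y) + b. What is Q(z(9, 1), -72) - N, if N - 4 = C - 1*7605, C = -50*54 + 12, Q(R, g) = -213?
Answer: 10076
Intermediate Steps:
z(b, y) = b + 2*y (z(b, y) = 2*y + b = b + 2*y)
C = -2688 (C = -2700 + 12 = -2688)
N = -10289 (N = 4 + (-2688 - 1*7605) = 4 + (-2688 - 7605) = 4 - 10293 = -10289)
Q(z(9, 1), -72) - N = -213 - 1*(-10289) = -213 + 10289 = 10076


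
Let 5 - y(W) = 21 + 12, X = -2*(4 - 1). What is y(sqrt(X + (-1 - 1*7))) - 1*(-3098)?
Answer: 3070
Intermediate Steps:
X = -6 (X = -2*3 = -6)
y(W) = -28 (y(W) = 5 - (21 + 12) = 5 - 1*33 = 5 - 33 = -28)
y(sqrt(X + (-1 - 1*7))) - 1*(-3098) = -28 - 1*(-3098) = -28 + 3098 = 3070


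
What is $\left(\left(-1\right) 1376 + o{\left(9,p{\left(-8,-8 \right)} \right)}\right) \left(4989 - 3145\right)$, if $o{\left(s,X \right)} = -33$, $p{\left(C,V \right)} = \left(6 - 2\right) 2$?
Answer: $-2598196$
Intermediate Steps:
$p{\left(C,V \right)} = 8$ ($p{\left(C,V \right)} = 4 \cdot 2 = 8$)
$\left(\left(-1\right) 1376 + o{\left(9,p{\left(-8,-8 \right)} \right)}\right) \left(4989 - 3145\right) = \left(\left(-1\right) 1376 - 33\right) \left(4989 - 3145\right) = \left(-1376 - 33\right) 1844 = \left(-1409\right) 1844 = -2598196$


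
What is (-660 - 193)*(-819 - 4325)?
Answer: 4387832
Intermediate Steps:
(-660 - 193)*(-819 - 4325) = -853*(-5144) = 4387832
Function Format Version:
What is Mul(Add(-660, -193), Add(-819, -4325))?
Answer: 4387832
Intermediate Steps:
Mul(Add(-660, -193), Add(-819, -4325)) = Mul(-853, -5144) = 4387832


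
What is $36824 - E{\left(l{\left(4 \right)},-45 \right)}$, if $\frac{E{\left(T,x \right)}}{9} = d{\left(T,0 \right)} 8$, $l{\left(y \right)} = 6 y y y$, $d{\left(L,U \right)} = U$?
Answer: $36824$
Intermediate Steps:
$l{\left(y \right)} = 6 y^{3}$ ($l{\left(y \right)} = 6 y y^{2} = 6 y^{3}$)
$E{\left(T,x \right)} = 0$ ($E{\left(T,x \right)} = 9 \cdot 0 \cdot 8 = 9 \cdot 0 = 0$)
$36824 - E{\left(l{\left(4 \right)},-45 \right)} = 36824 - 0 = 36824 + 0 = 36824$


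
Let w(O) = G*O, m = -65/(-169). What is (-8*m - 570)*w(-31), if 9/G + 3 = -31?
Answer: -1039275/221 ≈ -4702.6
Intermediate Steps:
G = -9/34 (G = 9/(-3 - 31) = 9/(-34) = 9*(-1/34) = -9/34 ≈ -0.26471)
m = 5/13 (m = -65*(-1/169) = 5/13 ≈ 0.38462)
w(O) = -9*O/34
(-8*m - 570)*w(-31) = (-8*5/13 - 570)*(-9/34*(-31)) = (-40/13 - 570)*(279/34) = -7450/13*279/34 = -1039275/221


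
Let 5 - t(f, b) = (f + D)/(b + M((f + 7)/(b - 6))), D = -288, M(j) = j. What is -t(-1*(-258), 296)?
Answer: -87845/17221 ≈ -5.1010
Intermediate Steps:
t(f, b) = 5 - (-288 + f)/(b + (7 + f)/(-6 + b)) (t(f, b) = 5 - (f - 288)/(b + (f + 7)/(b - 6)) = 5 - (-288 + f)/(b + (7 + f)/(-6 + b)))
-t(-1*(-258), 296) = -(35 + 5*(-1*(-258)) + (-6 + 296)*(288 - (-1)*(-258) + 5*296))/(7 - 1*(-258) + 296*(-6 + 296)) = -(35 + 5*258 + 290*(288 - 1*258 + 1480))/(7 + 258 + 296*290) = -(35 + 1290 + 290*(288 - 258 + 1480))/(7 + 258 + 85840) = -(35 + 1290 + 290*1510)/86105 = -(35 + 1290 + 437900)/86105 = -439225/86105 = -1*87845/17221 = -87845/17221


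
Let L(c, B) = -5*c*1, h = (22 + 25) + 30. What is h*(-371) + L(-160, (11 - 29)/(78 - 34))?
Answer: -27767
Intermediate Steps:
h = 77 (h = 47 + 30 = 77)
L(c, B) = -5*c
h*(-371) + L(-160, (11 - 29)/(78 - 34)) = 77*(-371) - 5*(-160) = -28567 + 800 = -27767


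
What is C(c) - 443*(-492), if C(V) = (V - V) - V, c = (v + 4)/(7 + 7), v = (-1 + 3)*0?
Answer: 1525690/7 ≈ 2.1796e+5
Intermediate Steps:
v = 0 (v = 2*0 = 0)
c = 2/7 (c = (0 + 4)/(7 + 7) = 4/14 = 4*(1/14) = 2/7 ≈ 0.28571)
C(V) = -V (C(V) = 0 - V = -V)
C(c) - 443*(-492) = -1*2/7 - 443*(-492) = -2/7 + 217956 = 1525690/7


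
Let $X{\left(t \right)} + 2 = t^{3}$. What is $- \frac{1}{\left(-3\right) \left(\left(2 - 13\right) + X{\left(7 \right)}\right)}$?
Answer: $\frac{1}{990} \approx 0.0010101$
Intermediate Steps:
$X{\left(t \right)} = -2 + t^{3}$
$- \frac{1}{\left(-3\right) \left(\left(2 - 13\right) + X{\left(7 \right)}\right)} = - \frac{1}{\left(-3\right) \left(\left(2 - 13\right) - \left(2 - 7^{3}\right)\right)} = - \frac{1}{\left(-3\right) \left(-11 + \left(-2 + 343\right)\right)} = - \frac{1}{\left(-3\right) \left(-11 + 341\right)} = - \frac{1}{\left(-3\right) 330} = - \frac{1}{-990} = \left(-1\right) \left(- \frac{1}{990}\right) = \frac{1}{990}$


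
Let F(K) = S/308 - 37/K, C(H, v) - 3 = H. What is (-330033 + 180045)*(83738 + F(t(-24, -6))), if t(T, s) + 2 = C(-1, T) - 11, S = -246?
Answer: -967126148718/77 ≈ -1.2560e+10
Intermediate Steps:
C(H, v) = 3 + H
t(T, s) = -11 (t(T, s) = -2 + ((3 - 1) - 11) = -2 + (2 - 11) = -2 - 9 = -11)
F(K) = -123/154 - 37/K (F(K) = -246/308 - 37/K = -246*1/308 - 37/K = -123/154 - 37/K)
(-330033 + 180045)*(83738 + F(t(-24, -6))) = (-330033 + 180045)*(83738 + (-123/154 - 37/(-11))) = -149988*(83738 + (-123/154 - 37*(-1/11))) = -149988*(83738 + (-123/154 + 37/11)) = -149988*(83738 + 395/154) = -149988*12896047/154 = -967126148718/77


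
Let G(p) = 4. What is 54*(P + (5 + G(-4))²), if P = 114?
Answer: 10530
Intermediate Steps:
54*(P + (5 + G(-4))²) = 54*(114 + (5 + 4)²) = 54*(114 + 9²) = 54*(114 + 81) = 54*195 = 10530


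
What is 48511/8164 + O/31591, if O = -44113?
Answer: 1172372469/257908924 ≈ 4.5457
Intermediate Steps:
48511/8164 + O/31591 = 48511/8164 - 44113/31591 = 1172372469/257908924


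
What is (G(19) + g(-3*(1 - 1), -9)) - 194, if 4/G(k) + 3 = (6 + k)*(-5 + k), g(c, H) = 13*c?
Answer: -67314/347 ≈ -193.99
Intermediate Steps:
G(k) = 4/(-3 + (-5 + k)*(6 + k)) (G(k) = 4/(-3 + (6 + k)*(-5 + k)) = 4/(-3 + (-5 + k)*(6 + k)))
(G(19) + g(-3*(1 - 1), -9)) - 194 = (4/(-33 + 19 + 19²) + 13*(-3*(1 - 1))) - 194 = (4/(-33 + 19 + 361) + 13*(-3*0)) - 194 = (4/347 + 13*0) - 194 = (4*(1/347) + 0) - 194 = (4/347 + 0) - 194 = 4/347 - 194 = -67314/347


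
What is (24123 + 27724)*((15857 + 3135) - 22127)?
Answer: -162540345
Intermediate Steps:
(24123 + 27724)*((15857 + 3135) - 22127) = 51847*(18992 - 22127) = 51847*(-3135) = -162540345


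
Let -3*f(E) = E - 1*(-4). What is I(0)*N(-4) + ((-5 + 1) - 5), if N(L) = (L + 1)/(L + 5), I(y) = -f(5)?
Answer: -18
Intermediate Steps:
f(E) = -4/3 - E/3 (f(E) = -(E - 1*(-4))/3 = -(E + 4)/3 = -(4 + E)/3 = -4/3 - E/3)
I(y) = 3 (I(y) = -(-4/3 - ⅓*5) = -(-4/3 - 5/3) = -1*(-3) = 3)
N(L) = (1 + L)/(5 + L)
I(0)*N(-4) + ((-5 + 1) - 5) = 3*((1 - 4)/(5 - 4)) + ((-5 + 1) - 5) = 3*(-3/1) + (-4 - 5) = 3*(1*(-3)) - 9 = 3*(-3) - 9 = -9 - 9 = -18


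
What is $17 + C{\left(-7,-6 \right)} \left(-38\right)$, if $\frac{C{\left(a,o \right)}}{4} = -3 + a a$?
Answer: $-6975$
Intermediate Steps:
$C{\left(a,o \right)} = -12 + 4 a^{2}$ ($C{\left(a,o \right)} = 4 \left(-3 + a a\right) = 4 \left(-3 + a^{2}\right) = -12 + 4 a^{2}$)
$17 + C{\left(-7,-6 \right)} \left(-38\right) = 17 + \left(-12 + 4 \left(-7\right)^{2}\right) \left(-38\right) = 17 + \left(-12 + 4 \cdot 49\right) \left(-38\right) = 17 + \left(-12 + 196\right) \left(-38\right) = 17 + 184 \left(-38\right) = 17 - 6992 = -6975$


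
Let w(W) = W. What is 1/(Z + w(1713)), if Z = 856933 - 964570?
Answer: -1/105924 ≈ -9.4407e-6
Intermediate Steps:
Z = -107637
1/(Z + w(1713)) = 1/(-107637 + 1713) = 1/(-105924) = -1/105924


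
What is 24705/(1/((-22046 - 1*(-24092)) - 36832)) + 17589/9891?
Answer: -2833402658747/3297 ≈ -8.5939e+8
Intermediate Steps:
24705/(1/((-22046 - 1*(-24092)) - 36832)) + 17589/9891 = 24705/(1/((-22046 + 24092) - 36832)) + 17589*(1/9891) = 24705/(1/(2046 - 36832)) + 5863/3297 = 24705/(1/(-34786)) + 5863/3297 = 24705/(-1/34786) + 5863/3297 = 24705*(-34786) + 5863/3297 = -859388130 + 5863/3297 = -2833402658747/3297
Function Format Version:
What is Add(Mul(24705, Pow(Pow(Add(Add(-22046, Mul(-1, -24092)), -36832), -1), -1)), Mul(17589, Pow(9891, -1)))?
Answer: Rational(-2833402658747, 3297) ≈ -8.5939e+8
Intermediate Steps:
Add(Mul(24705, Pow(Pow(Add(Add(-22046, Mul(-1, -24092)), -36832), -1), -1)), Mul(17589, Pow(9891, -1))) = Add(Mul(24705, Pow(Pow(Add(Add(-22046, 24092), -36832), -1), -1)), Mul(17589, Rational(1, 9891))) = Add(Mul(24705, Pow(Pow(Add(2046, -36832), -1), -1)), Rational(5863, 3297)) = Add(Mul(24705, Pow(Pow(-34786, -1), -1)), Rational(5863, 3297)) = Add(Mul(24705, Pow(Rational(-1, 34786), -1)), Rational(5863, 3297)) = Add(Mul(24705, -34786), Rational(5863, 3297)) = Add(-859388130, Rational(5863, 3297)) = Rational(-2833402658747, 3297)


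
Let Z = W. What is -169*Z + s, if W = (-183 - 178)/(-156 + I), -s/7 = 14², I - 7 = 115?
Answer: -107657/34 ≈ -3166.4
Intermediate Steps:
I = 122 (I = 7 + 115 = 122)
s = -1372 (s = -7*14² = -7*196 = -1372)
W = 361/34 (W = (-183 - 178)/(-156 + 122) = -361/(-34) = -361*(-1/34) = 361/34 ≈ 10.618)
Z = 361/34 ≈ 10.618
-169*Z + s = -169*361/34 - 1372 = -61009/34 - 1372 = -107657/34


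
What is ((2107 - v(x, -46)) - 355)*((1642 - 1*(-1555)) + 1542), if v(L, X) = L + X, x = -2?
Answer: 8530200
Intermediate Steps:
((2107 - v(x, -46)) - 355)*((1642 - 1*(-1555)) + 1542) = ((2107 - (-2 - 46)) - 355)*((1642 - 1*(-1555)) + 1542) = ((2107 - 1*(-48)) - 355)*((1642 + 1555) + 1542) = ((2107 + 48) - 355)*(3197 + 1542) = (2155 - 355)*4739 = 1800*4739 = 8530200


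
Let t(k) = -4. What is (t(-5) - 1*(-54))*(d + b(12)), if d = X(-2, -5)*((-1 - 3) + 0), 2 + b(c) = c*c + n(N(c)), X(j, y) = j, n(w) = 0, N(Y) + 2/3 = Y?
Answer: 7500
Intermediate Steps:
N(Y) = -2/3 + Y
b(c) = -2 + c**2 (b(c) = -2 + (c*c + 0) = -2 + (c**2 + 0) = -2 + c**2)
d = 8 (d = -2*((-1 - 3) + 0) = -2*(-4 + 0) = -2*(-4) = 8)
(t(-5) - 1*(-54))*(d + b(12)) = (-4 - 1*(-54))*(8 + (-2 + 12**2)) = (-4 + 54)*(8 + (-2 + 144)) = 50*(8 + 142) = 50*150 = 7500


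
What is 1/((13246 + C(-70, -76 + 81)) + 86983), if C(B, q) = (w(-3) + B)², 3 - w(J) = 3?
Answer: 1/105129 ≈ 9.5121e-6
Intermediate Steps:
w(J) = 0 (w(J) = 3 - 1*3 = 3 - 3 = 0)
C(B, q) = B² (C(B, q) = (0 + B)² = B²)
1/((13246 + C(-70, -76 + 81)) + 86983) = 1/((13246 + (-70)²) + 86983) = 1/((13246 + 4900) + 86983) = 1/(18146 + 86983) = 1/105129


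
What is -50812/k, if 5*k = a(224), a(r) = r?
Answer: -63515/56 ≈ -1134.2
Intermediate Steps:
k = 224/5 (k = (1/5)*224 = 224/5 ≈ 44.800)
-50812/k = -50812/224/5 = -50812*5/224 = -63515/56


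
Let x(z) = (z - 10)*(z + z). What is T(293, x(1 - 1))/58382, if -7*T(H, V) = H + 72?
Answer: -365/408674 ≈ -0.00089313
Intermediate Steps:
x(z) = 2*z*(-10 + z) (x(z) = (-10 + z)*(2*z) = 2*z*(-10 + z))
T(H, V) = -72/7 - H/7 (T(H, V) = -(H + 72)/7 = -(72 + H)/7 = -72/7 - H/7)
T(293, x(1 - 1))/58382 = (-72/7 - ⅐*293)/58382 = (-72/7 - 293/7)*(1/58382) = -365/7*1/58382 = -365/408674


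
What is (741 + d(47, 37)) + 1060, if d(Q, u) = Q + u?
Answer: 1885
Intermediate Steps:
(741 + d(47, 37)) + 1060 = (741 + (47 + 37)) + 1060 = (741 + 84) + 1060 = 825 + 1060 = 1885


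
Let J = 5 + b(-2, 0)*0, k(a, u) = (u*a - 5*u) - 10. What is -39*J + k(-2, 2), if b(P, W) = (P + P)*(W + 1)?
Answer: -219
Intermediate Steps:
b(P, W) = 2*P*(1 + W) (b(P, W) = (2*P)*(1 + W) = 2*P*(1 + W))
k(a, u) = -10 - 5*u + a*u (k(a, u) = (a*u - 5*u) - 10 = (-5*u + a*u) - 10 = -10 - 5*u + a*u)
J = 5 (J = 5 + (2*(-2)*(1 + 0))*0 = 5 + (2*(-2)*1)*0 = 5 - 4*0 = 5 + 0 = 5)
-39*J + k(-2, 2) = -39*5 + (-10 - 5*2 - 2*2) = -195 + (-10 - 10 - 4) = -195 - 24 = -219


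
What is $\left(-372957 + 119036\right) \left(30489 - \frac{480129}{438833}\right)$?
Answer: $- \frac{3397234249994568}{438833} \approx -7.7415 \cdot 10^{9}$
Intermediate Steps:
$\left(-372957 + 119036\right) \left(30489 - \frac{480129}{438833}\right) = - 253921 \left(30489 - \frac{480129}{438833}\right) = \left(-253921\right) \frac{13379099208}{438833} = - \frac{3397234249994568}{438833}$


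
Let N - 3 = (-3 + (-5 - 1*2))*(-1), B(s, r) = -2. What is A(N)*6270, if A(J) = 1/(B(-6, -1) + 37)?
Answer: 1254/7 ≈ 179.14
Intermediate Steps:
N = 13 (N = 3 + (-3 + (-5 - 1*2))*(-1) = 3 + (-3 + (-5 - 2))*(-1) = 3 + (-3 - 7)*(-1) = 3 - 10*(-1) = 3 + 10 = 13)
A(J) = 1/35 (A(J) = 1/(-2 + 37) = 1/35)
A(N)*6270 = (1/35)*6270 = 1254/7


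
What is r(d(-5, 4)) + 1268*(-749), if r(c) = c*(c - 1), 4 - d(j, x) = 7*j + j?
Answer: -947840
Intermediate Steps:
d(j, x) = 4 - 8*j (d(j, x) = 4 - (7*j + j) = 4 - 8*j)
r(c) = c*(-1 + c)
r(d(-5, 4)) + 1268*(-749) = (4 - 8*(-5))*(-1 + (4 - 8*(-5))) + 1268*(-749) = (4 + 40)*(-1 + (4 + 40)) - 949732 = 44*(-1 + 44) - 949732 = 44*43 - 949732 = 1892 - 949732 = -947840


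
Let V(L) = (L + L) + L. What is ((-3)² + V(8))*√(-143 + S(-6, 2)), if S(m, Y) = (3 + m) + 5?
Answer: 33*I*√141 ≈ 391.85*I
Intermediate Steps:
S(m, Y) = 8 + m
V(L) = 3*L (V(L) = 2*L + L = 3*L)
((-3)² + V(8))*√(-143 + S(-6, 2)) = ((-3)² + 3*8)*√(-143 + (8 - 6)) = (9 + 24)*√(-143 + 2) = 33*√(-141) = 33*(I*√141) = 33*I*√141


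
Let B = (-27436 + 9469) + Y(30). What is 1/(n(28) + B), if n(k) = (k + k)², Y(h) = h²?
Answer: -1/13931 ≈ -7.1782e-5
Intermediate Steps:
B = -17067 (B = (-27436 + 9469) + 30² = -17967 + 900 = -17067)
n(k) = 4*k² (n(k) = (2*k)² = 4*k²)
1/(n(28) + B) = 1/(4*28² - 17067) = 1/(4*784 - 17067) = 1/(3136 - 17067) = 1/(-13931) = -1/13931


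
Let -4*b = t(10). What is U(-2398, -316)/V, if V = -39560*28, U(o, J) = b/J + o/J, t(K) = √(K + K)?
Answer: -1199/175013440 - √5/700053760 ≈ -6.8541e-6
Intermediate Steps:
t(K) = √2*√K (t(K) = √(2*K) = √2*√K)
b = -√5/2 (b = -√2*√10/4 = -√5/2 ≈ -1.1180)
U(o, J) = o/J - √5/(2*J) (U(o, J) = (-√5/2)/J + o/J = -√5/(2*J) + o/J = o/J - √5/(2*J))
V = -1107680
U(-2398, -316)/V = ((-2398 - √5/2)/(-316))/(-1107680) = -(-2398 - √5/2)/316*(-1/1107680) = (1199/158 + √5/632)*(-1/1107680) = -1199/175013440 - √5/700053760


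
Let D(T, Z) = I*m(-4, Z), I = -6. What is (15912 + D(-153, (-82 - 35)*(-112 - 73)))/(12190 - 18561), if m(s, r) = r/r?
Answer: -15906/6371 ≈ -2.4966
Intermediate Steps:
m(s, r) = 1
D(T, Z) = -6 (D(T, Z) = -6*1 = -6)
(15912 + D(-153, (-82 - 35)*(-112 - 73)))/(12190 - 18561) = (15912 - 6)/(12190 - 18561) = 15906/(-6371) = 15906*(-1/6371) = -15906/6371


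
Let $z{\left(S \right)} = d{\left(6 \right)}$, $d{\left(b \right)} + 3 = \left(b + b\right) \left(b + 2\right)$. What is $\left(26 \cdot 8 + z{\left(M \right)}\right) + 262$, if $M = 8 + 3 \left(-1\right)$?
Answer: $563$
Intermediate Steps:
$M = 5$ ($M = 8 - 3 = 5$)
$d{\left(b \right)} = -3 + 2 b \left(2 + b\right)$ ($d{\left(b \right)} = -3 + \left(b + b\right) \left(b + 2\right) = -3 + 2 b \left(2 + b\right)$)
$z{\left(S \right)} = 93$ ($z{\left(S \right)} = -3 + 2 \cdot 6^{2} + 4 \cdot 6 = -3 + 2 \cdot 36 + 24 = -3 + 72 + 24 = 93$)
$\left(26 \cdot 8 + z{\left(M \right)}\right) + 262 = \left(26 \cdot 8 + 93\right) + 262 = \left(208 + 93\right) + 262 = 301 + 262 = 563$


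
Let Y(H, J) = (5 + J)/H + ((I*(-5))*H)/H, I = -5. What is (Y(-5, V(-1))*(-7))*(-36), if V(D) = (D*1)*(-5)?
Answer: 5796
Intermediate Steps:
V(D) = -5*D (V(D) = D*(-5) = -5*D)
Y(H, J) = 25 + (5 + J)/H (Y(H, J) = (5 + J)/H + ((-5*(-5))*H)/H = (5 + J)/H + (25*H)/H = (5 + J)/H + 25 = 25 + (5 + J)/H)
(Y(-5, V(-1))*(-7))*(-36) = (((5 - 5*(-1) + 25*(-5))/(-5))*(-7))*(-36) = (-(5 + 5 - 125)/5*(-7))*(-36) = (-⅕*(-115)*(-7))*(-36) = (23*(-7))*(-36) = -161*(-36) = 5796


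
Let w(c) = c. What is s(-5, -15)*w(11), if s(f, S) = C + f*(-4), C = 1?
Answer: 231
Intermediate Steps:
s(f, S) = 1 - 4*f (s(f, S) = 1 + f*(-4) = 1 - 4*f)
s(-5, -15)*w(11) = (1 - 4*(-5))*11 = (1 + 20)*11 = 21*11 = 231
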